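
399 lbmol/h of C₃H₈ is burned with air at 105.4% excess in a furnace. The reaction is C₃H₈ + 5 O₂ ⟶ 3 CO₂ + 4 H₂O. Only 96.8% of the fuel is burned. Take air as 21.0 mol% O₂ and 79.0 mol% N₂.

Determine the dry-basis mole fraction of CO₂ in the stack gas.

Stoichiometric O₂ = 5 × 399 = 1995 lbmol/h; O₂ fed = 1995 × 2.054 = 4098 lbmol/h.
N₂ fed = 4098 × 79/21 = 15420 lbmol/h.
Fuel reacted = 0.968 × 399 → ξ = 386.2 lbmol/h.
Outlet (n = n₀ + ν ξ):
  C₃H₈: 399 − 1(386.2) = 12.77
  O₂: 4098 − 5(386.2) = 2167
  N₂: 15420 (inert)
  CO₂: 0 + 3(386.2) = 1159
  H₂O: 0 + 4(386.2) = 1545
Dry total = 18750 lbmol/h; y_CO₂ (dry) = 1159 / 18750 = 0.06179.

0.0618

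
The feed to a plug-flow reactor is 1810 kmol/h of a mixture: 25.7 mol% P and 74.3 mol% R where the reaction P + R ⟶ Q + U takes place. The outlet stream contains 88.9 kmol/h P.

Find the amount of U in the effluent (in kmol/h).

376 kmol/h

For P: n = n₀ − 1ξ → 88.9 = 465.2 − 1ξ, giving ξ = 376.3 kmol/h.
Outlet amounts (n = n₀ + ν ξ):
  P: 465.2 − 1(376.3) = 88.9
  R: 1345 − 1(376.3) = 968.6
  Q: 0 + 1(376.3) = 376.3
  U: 0 + 1(376.3) = 376.3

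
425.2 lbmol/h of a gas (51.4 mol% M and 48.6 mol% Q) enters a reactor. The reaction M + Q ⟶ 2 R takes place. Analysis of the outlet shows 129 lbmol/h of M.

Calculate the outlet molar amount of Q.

For M: n = n₀ − 1ξ → 129 = 218.6 − 1ξ, giving ξ = 89.55 lbmol/h.
Outlet amounts (n = n₀ + ν ξ):
  M: 218.6 − 1(89.55) = 129
  Q: 206.6 − 1(89.55) = 117.1
  R: 0 + 2(89.55) = 179.1

117 lbmol/h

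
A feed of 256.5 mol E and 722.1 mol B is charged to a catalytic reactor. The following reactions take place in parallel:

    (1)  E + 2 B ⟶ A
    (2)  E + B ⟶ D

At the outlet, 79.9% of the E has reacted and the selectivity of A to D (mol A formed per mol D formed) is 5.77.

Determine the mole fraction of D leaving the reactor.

0.0505

Conversion of E: E consumed = 0.799 × 256.5 = 204.9 mol = 1ξ₁ + 1ξ₂.
Selectivity: 1ξ₁ / (1ξ₂) = 5.77 → ξ₁ = 5.77 ξ₂.
Substitute: (1·5.77 + 1) ξ₂ = 204.9 → ξ₂ = 30.27 mol, ξ₁ = 174.7 mol.
Outlet amounts (n = n₀ + Σ ν·ξ):
  E: 256.5 − 1(174.7) − 1(30.27) = 51.56
  B: 722.1 − 2(174.7) − 1(30.27) = 342.5
  A: 0 + 1(174.7) = 174.7
  D: 0 + 1(30.27) = 30.27
Total out = 599 mol; y_D = 30.27 / 599 = 0.05054.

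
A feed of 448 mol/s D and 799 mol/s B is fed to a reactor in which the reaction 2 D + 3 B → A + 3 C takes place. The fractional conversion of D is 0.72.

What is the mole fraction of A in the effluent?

0.149

D reacted = 0.72 × 448 = 322.6 mol/s; ν_D = −2, so ξ = 322.6/2 = 161.3 mol/s.
Outlet amounts (n = n₀ + ν ξ):
  D: 448 − 2(161.3) = 125.4
  B: 799 − 3(161.3) = 315.2
  A: 0 + 1(161.3) = 161.3
  C: 0 + 3(161.3) = 483.8
Total out = 1086 mol/s; y_A = 161.3 / 1086 = 0.1485.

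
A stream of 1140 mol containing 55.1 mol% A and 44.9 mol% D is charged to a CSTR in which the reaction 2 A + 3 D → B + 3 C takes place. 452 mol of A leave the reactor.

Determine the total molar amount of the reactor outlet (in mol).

1050 mol

For A: n = n₀ − 2ξ → 452 = 628.1 − 2ξ, giving ξ = 88.07 mol.
Outlet amounts (n = n₀ + ν ξ):
  A: 628.1 − 2(88.07) = 452
  D: 511.9 − 3(88.07) = 247.7
  B: 0 + 1(88.07) = 88.07
  C: 0 + 3(88.07) = 264.2
Total out = 452 + 247.7 + 88.07 + 264.2 = 1052 mol.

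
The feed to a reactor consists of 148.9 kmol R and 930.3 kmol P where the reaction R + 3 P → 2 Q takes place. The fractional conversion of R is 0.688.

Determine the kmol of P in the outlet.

R reacted = 0.688 × 148.9 = 102.4 kmol; ν_R = −1, so ξ = 102.4/1 = 102.4 kmol.
Outlet amounts (n = n₀ + ν ξ):
  R: 148.9 − 1(102.4) = 46.46
  P: 930.3 − 3(102.4) = 623
  Q: 0 + 2(102.4) = 204.9

623 kmol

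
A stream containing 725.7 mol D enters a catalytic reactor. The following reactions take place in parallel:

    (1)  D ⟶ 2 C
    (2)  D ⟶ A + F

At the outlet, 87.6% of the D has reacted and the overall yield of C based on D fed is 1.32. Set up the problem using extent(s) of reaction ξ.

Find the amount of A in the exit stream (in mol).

157 mol

Yield of C: 2ξ₁ / 725.7 = 1.32 → ξ₁ = 479 mol.
Conversion of D: 1ξ₁ + 1ξ₂ = 0.876 × 725.7 = 635.7 → ξ₂ = 156.8 mol.
Outlet amounts (n = n₀ + Σ ν·ξ):
  D: 725.7 − 1(479) − 1(156.8) = 89.99
  C: 0 + 2(479) = 957.9
  A: 0 + 1(156.8) = 156.8
  F: 0 + 1(156.8) = 156.8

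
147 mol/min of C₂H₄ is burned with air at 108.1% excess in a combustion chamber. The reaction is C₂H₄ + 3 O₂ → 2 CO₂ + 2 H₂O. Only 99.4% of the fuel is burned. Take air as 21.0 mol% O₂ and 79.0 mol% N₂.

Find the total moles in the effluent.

Stoichiometric O₂ = 3 × 147 = 441 mol/min; O₂ fed = 441 × 2.081 = 917.7 mol/min.
N₂ fed = 917.7 × 79/21 = 3452 mol/min.
Fuel reacted = 0.994 × 147 → ξ = 146.1 mol/min.
Outlet (n = n₀ + ν ξ):
  C₂H₄: 147 − 1(146.1) = 0.882
  O₂: 917.7 − 3(146.1) = 479.4
  N₂: 3452 (inert)
  CO₂: 0 + 2(146.1) = 292.2
  H₂O: 0 + 2(146.1) = 292.2
Total out = 0.882 + 479.4 + 3452 + 292.2 + 292.2 = 4517 mol/min.

4520 mol/min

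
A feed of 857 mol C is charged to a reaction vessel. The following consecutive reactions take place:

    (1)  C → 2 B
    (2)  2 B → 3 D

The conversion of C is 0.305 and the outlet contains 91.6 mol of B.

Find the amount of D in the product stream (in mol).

Conversion of C: C consumed = 1ξ₁ = 0.305 × 857 → ξ₁ = 261.4 mol.
B balance: n_B = 0 + 2ξ₁ − 2ξ₂ = 91.6 → ξ₂ = (2·261.4 − 91.6)/2 = 215.6 mol.
Outlet amounts (n = n₀ + Σ ν·ξ):
  C: 857 − 1(261.4) = 595.6
  B: 0 + 2(261.4) − 2(215.6) = 91.6
  D: 0 + 3(215.6) = 646.8

647 mol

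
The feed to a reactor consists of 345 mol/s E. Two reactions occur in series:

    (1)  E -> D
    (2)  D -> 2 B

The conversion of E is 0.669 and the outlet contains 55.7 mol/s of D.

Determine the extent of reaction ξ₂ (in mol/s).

Conversion of E: E consumed = 1ξ₁ = 0.669 × 345 → ξ₁ = 230.8 mol/s.
D balance: n_D = 0 + 1ξ₁ − 1ξ₂ = 55.7 → ξ₂ = (1·230.8 − 55.7)/1 = 175.1 mol/s.
Outlet amounts (n = n₀ + Σ ν·ξ):
  E: 345 − 1(230.8) = 114.2
  D: 0 + 1(230.8) − 1(175.1) = 55.7
  B: 0 + 2(175.1) = 350.2

ξ₂ = 175 mol/s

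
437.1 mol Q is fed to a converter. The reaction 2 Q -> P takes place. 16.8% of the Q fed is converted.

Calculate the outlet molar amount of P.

36.7 mol

Q reacted = 0.168 × 437.1 = 73.43 mol; ν_Q = −2, so ξ = 73.43/2 = 36.72 mol.
Outlet amounts (n = n₀ + ν ξ):
  Q: 437.1 − 2(36.72) = 363.7
  P: 0 + 1(36.72) = 36.72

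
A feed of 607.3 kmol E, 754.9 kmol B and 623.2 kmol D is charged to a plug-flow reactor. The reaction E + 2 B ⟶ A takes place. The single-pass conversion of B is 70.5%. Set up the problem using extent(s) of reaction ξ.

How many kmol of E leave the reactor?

B reacted = 0.705 × 754.9 = 532.2 kmol; ν_B = −2, so ξ = 532.2/2 = 266.1 kmol.
Outlet amounts (n = n₀ + ν ξ):
  E: 607.3 − 1(266.1) = 341.2
  B: 754.9 − 2(266.1) = 222.7
  A: 0 + 1(266.1) = 266.1
  D: 623.2 (inert)

341 kmol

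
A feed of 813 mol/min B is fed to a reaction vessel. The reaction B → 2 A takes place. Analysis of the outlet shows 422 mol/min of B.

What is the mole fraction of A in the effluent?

For B: n = n₀ − 1ξ → 422 = 813 − 1ξ, giving ξ = 391 mol/min.
Outlet amounts (n = n₀ + ν ξ):
  B: 813 − 1(391) = 422
  A: 0 + 2(391) = 782
Total out = 1204 mol/min; y_A = 782 / 1204 = 0.6495.

0.65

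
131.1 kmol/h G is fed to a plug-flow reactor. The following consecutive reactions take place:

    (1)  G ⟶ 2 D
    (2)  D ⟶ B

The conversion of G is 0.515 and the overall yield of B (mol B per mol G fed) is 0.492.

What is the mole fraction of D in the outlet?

0.355

Conversion of G: G consumed = 1ξ₁ = 0.515 × 131.1 → ξ₁ = 67.52 kmol/h.
Yield of B: 1ξ₂ / 131.1 = 0.492 → ξ₂ = 64.5 kmol/h.
Outlet amounts (n = n₀ + Σ ν·ξ):
  G: 131.1 − 1(67.52) = 63.58
  D: 0 + 2(67.52) − 1(64.5) = 70.53
  B: 0 + 1(64.5) = 64.5
Total out = 198.6 kmol/h; y_D = 70.53 / 198.6 = 0.3551.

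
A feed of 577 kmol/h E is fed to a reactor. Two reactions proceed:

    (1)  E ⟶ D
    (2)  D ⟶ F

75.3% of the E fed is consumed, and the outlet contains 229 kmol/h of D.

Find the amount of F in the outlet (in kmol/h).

205 kmol/h

Conversion of E: E consumed = 1ξ₁ = 0.753 × 577 → ξ₁ = 434.5 kmol/h.
D balance: n_D = 0 + 1ξ₁ − 1ξ₂ = 229 → ξ₂ = (1·434.5 − 229)/1 = 205.5 kmol/h.
Outlet amounts (n = n₀ + Σ ν·ξ):
  E: 577 − 1(434.5) = 142.5
  D: 0 + 1(434.5) − 1(205.5) = 229
  F: 0 + 1(205.5) = 205.5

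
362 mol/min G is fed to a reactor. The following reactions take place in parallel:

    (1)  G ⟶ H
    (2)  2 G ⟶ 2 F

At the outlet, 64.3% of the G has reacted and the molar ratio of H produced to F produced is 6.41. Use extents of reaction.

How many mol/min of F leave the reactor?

31.4 mol/min

Conversion of G: G consumed = 0.643 × 362 = 232.8 mol/min = 1ξ₁ + 2ξ₂.
Selectivity: 1ξ₁ / (2ξ₂) = 6.41 → ξ₁ = 12.82 ξ₂.
Substitute: (1·12.82 + 2) ξ₂ = 232.8 → ξ₂ = 15.71 mol/min, ξ₁ = 201.4 mol/min.
Outlet amounts (n = n₀ + Σ ν·ξ):
  G: 362 − 1(201.4) − 2(15.71) = 129.2
  H: 0 + 1(201.4) = 201.4
  F: 0 + 2(15.71) = 31.41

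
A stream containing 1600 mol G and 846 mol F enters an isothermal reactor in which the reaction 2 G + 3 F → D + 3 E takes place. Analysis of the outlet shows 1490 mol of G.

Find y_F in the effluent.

For G: n = n₀ − 2ξ → 1490 = 1600 − 2ξ, giving ξ = 55 mol.
Outlet amounts (n = n₀ + ν ξ):
  G: 1600 − 2(55) = 1490
  F: 846 − 3(55) = 681
  D: 0 + 1(55) = 55
  E: 0 + 3(55) = 165
Total out = 2391 mol; y_F = 681 / 2391 = 0.2848.

0.285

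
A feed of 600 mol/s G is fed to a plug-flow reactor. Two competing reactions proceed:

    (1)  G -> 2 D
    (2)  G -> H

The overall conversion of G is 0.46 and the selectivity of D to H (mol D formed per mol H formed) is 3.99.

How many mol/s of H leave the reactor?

92.2 mol/s

Conversion of G: G consumed = 0.46 × 600 = 276 mol/s = 1ξ₁ + 1ξ₂.
Selectivity: 2ξ₁ / (1ξ₂) = 3.99 → ξ₁ = 1.995 ξ₂.
Substitute: (1·1.995 + 1) ξ₂ = 276 → ξ₂ = 92.15 mol/s, ξ₁ = 183.8 mol/s.
Outlet amounts (n = n₀ + Σ ν·ξ):
  G: 600 − 1(183.8) − 1(92.15) = 324
  D: 0 + 2(183.8) = 367.7
  H: 0 + 1(92.15) = 92.15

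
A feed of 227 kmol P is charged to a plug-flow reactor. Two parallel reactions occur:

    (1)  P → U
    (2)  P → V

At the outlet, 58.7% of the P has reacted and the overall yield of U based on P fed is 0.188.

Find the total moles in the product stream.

Yield of U: 1ξ₁ / 227 = 0.188 → ξ₁ = 42.68 kmol.
Conversion of P: 1ξ₁ + 1ξ₂ = 0.587 × 227 = 133.2 → ξ₂ = 90.57 kmol.
Outlet amounts (n = n₀ + Σ ν·ξ):
  P: 227 − 1(42.68) − 1(90.57) = 93.75
  U: 0 + 1(42.68) = 42.68
  V: 0 + 1(90.57) = 90.57
Total out = 93.75 + 42.68 + 90.57 = 227 kmol.

227 kmol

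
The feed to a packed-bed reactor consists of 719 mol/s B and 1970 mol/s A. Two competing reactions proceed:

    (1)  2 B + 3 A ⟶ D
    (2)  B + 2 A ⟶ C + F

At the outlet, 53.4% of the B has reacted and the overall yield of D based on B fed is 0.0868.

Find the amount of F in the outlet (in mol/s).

Yield of D: 1ξ₁ / 719 = 0.0868 → ξ₁ = 62.41 mol/s.
Conversion of B: 2ξ₁ + 1ξ₂ = 0.534 × 719 = 383.9 → ξ₂ = 259.1 mol/s.
Outlet amounts (n = n₀ + Σ ν·ξ):
  B: 719 − 2(62.41) − 1(259.1) = 335.1
  A: 1970 − 3(62.41) − 2(259.1) = 1265
  D: 0 + 1(62.41) = 62.41
  C: 0 + 1(259.1) = 259.1
  F: 0 + 1(259.1) = 259.1

259 mol/s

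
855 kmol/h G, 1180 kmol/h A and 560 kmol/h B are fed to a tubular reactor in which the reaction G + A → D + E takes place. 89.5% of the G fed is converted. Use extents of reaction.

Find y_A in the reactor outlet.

0.16

G reacted = 0.895 × 855 = 765.2 kmol/h; ν_G = −1, so ξ = 765.2/1 = 765.2 kmol/h.
Outlet amounts (n = n₀ + ν ξ):
  G: 855 − 1(765.2) = 89.77
  A: 1180 − 1(765.2) = 414.8
  D: 0 + 1(765.2) = 765.2
  E: 0 + 1(765.2) = 765.2
  B: 560 (inert)
Total out = 2595 kmol/h; y_A = 414.8 / 2595 = 0.1598.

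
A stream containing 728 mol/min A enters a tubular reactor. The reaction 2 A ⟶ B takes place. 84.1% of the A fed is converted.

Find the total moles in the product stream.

A reacted = 0.841 × 728 = 612.2 mol/min; ν_A = −2, so ξ = 612.2/2 = 306.1 mol/min.
Outlet amounts (n = n₀ + ν ξ):
  A: 728 − 2(306.1) = 115.8
  B: 0 + 1(306.1) = 306.1
Total out = 115.8 + 306.1 = 421.9 mol/min.

422 mol/min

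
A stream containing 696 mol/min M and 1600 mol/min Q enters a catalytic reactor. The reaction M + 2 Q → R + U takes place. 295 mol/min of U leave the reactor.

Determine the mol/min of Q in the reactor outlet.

For U: n = n₀ + 1ξ → 295 = 0 + 1ξ, giving ξ = 295 mol/min.
Outlet amounts (n = n₀ + ν ξ):
  M: 696 − 1(295) = 401
  Q: 1600 − 2(295) = 1010
  R: 0 + 1(295) = 295
  U: 0 + 1(295) = 295

1010 mol/min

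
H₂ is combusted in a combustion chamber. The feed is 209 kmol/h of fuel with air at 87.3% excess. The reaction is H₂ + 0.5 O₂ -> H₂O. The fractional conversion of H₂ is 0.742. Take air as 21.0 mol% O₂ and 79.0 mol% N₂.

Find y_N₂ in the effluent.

Stoichiometric O₂ = 0.5 × 209 = 104.5 kmol/h; O₂ fed = 104.5 × 1.873 = 195.7 kmol/h.
N₂ fed = 195.7 × 79/21 = 736.3 kmol/h.
Fuel reacted = 0.742 × 209 → ξ = 155.1 kmol/h.
Outlet (n = n₀ + ν ξ):
  H₂: 209 − 1(155.1) = 53.92
  O₂: 195.7 − 0.5(155.1) = 118.2
  N₂: 736.3 (inert)
  H₂O: 0 + 1(155.1) = 155.1
Total out = 1064 kmol/h; y_N₂ = 736.3 / 1064 = 0.6923.

0.692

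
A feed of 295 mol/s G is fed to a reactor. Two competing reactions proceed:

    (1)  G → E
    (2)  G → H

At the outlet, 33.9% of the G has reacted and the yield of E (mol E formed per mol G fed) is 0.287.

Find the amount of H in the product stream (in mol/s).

Yield of E: 1ξ₁ / 295 = 0.287 → ξ₁ = 84.66 mol/s.
Conversion of G: 1ξ₁ + 1ξ₂ = 0.339 × 295 = 100 → ξ₂ = 15.34 mol/s.
Outlet amounts (n = n₀ + Σ ν·ξ):
  G: 295 − 1(84.66) − 1(15.34) = 195
  E: 0 + 1(84.66) = 84.66
  H: 0 + 1(15.34) = 15.34

15.3 mol/s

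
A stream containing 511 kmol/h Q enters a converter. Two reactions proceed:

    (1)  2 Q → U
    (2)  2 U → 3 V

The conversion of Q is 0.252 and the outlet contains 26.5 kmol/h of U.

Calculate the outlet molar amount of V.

Conversion of Q: Q consumed = 2ξ₁ = 0.252 × 511 → ξ₁ = 64.39 kmol/h.
U balance: n_U = 0 + 1ξ₁ − 2ξ₂ = 26.5 → ξ₂ = (1·64.39 − 26.5)/2 = 18.94 kmol/h.
Outlet amounts (n = n₀ + Σ ν·ξ):
  Q: 511 − 2(64.39) = 382.2
  U: 0 + 1(64.39) − 2(18.94) = 26.5
  V: 0 + 3(18.94) = 56.83

56.8 kmol/h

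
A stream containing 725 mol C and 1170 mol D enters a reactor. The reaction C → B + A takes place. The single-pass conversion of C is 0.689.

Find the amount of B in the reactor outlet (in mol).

C reacted = 0.689 × 725 = 499.5 mol; ν_C = −1, so ξ = 499.5/1 = 499.5 mol.
Outlet amounts (n = n₀ + ν ξ):
  C: 725 − 1(499.5) = 225.5
  B: 0 + 1(499.5) = 499.5
  A: 0 + 1(499.5) = 499.5
  D: 1170 (inert)

500 mol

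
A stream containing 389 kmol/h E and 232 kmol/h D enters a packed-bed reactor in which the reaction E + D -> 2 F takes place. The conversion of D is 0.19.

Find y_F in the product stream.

D reacted = 0.19 × 232 = 44.08 kmol/h; ν_D = −1, so ξ = 44.08/1 = 44.08 kmol/h.
Outlet amounts (n = n₀ + ν ξ):
  E: 389 − 1(44.08) = 344.9
  D: 232 − 1(44.08) = 187.9
  F: 0 + 2(44.08) = 88.16
Total out = 621 kmol/h; y_F = 88.16 / 621 = 0.142.

0.142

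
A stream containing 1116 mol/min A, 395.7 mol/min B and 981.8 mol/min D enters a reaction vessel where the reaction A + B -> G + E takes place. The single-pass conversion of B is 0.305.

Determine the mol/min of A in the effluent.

995 mol/min

B reacted = 0.305 × 395.7 = 120.7 mol/min; ν_B = −1, so ξ = 120.7/1 = 120.7 mol/min.
Outlet amounts (n = n₀ + ν ξ):
  A: 1116 − 1(120.7) = 995.3
  B: 395.7 − 1(120.7) = 275
  G: 0 + 1(120.7) = 120.7
  E: 0 + 1(120.7) = 120.7
  D: 981.8 (inert)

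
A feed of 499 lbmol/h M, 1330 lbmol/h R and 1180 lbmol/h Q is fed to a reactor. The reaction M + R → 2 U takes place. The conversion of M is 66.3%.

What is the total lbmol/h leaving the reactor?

M reacted = 0.663 × 499 = 330.8 lbmol/h; ν_M = −1, so ξ = 330.8/1 = 330.8 lbmol/h.
Outlet amounts (n = n₀ + ν ξ):
  M: 499 − 1(330.8) = 168.2
  R: 1330 − 1(330.8) = 999.2
  U: 0 + 2(330.8) = 661.7
  Q: 1180 (inert)
Total out = 168.2 + 999.2 + 661.7 + 1180 = 3009 lbmol/h.

3010 lbmol/h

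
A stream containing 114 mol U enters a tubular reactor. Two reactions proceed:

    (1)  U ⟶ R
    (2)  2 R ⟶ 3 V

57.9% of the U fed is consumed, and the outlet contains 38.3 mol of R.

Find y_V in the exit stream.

Conversion of U: U consumed = 1ξ₁ = 0.579 × 114 → ξ₁ = 66.01 mol.
R balance: n_R = 0 + 1ξ₁ − 2ξ₂ = 38.3 → ξ₂ = (1·66.01 − 38.3)/2 = 13.85 mol.
Outlet amounts (n = n₀ + Σ ν·ξ):
  U: 114 − 1(66.01) = 47.99
  R: 0 + 1(66.01) − 2(13.85) = 38.3
  V: 0 + 3(13.85) = 41.56
Total out = 127.9 mol; y_V = 41.56 / 127.9 = 0.3251.

0.325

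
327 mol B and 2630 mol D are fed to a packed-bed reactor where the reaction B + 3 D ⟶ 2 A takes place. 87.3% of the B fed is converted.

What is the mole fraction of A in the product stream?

0.239

B reacted = 0.873 × 327 = 285.5 mol; ν_B = −1, so ξ = 285.5/1 = 285.5 mol.
Outlet amounts (n = n₀ + ν ξ):
  B: 327 − 1(285.5) = 41.53
  D: 2630 − 3(285.5) = 1774
  A: 0 + 2(285.5) = 570.9
Total out = 2386 mol; y_A = 570.9 / 2386 = 0.2393.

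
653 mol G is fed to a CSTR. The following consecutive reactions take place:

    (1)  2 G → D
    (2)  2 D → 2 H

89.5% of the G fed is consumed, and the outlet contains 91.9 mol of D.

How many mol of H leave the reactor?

Conversion of G: G consumed = 2ξ₁ = 0.895 × 653 → ξ₁ = 292.2 mol.
D balance: n_D = 0 + 1ξ₁ − 2ξ₂ = 91.9 → ξ₂ = (1·292.2 − 91.9)/2 = 100.2 mol.
Outlet amounts (n = n₀ + Σ ν·ξ):
  G: 653 − 2(292.2) = 68.56
  D: 0 + 1(292.2) − 2(100.2) = 91.9
  H: 0 + 2(100.2) = 200.3

200 mol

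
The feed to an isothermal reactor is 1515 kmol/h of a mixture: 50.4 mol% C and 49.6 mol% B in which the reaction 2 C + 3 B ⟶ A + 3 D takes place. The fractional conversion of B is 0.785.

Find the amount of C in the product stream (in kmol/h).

B reacted = 0.785 × 751.4 = 589.9 kmol/h; ν_B = −3, so ξ = 589.9/3 = 196.6 kmol/h.
Outlet amounts (n = n₀ + ν ξ):
  C: 763.6 − 2(196.6) = 370.3
  B: 751.4 − 3(196.6) = 161.6
  A: 0 + 1(196.6) = 196.6
  D: 0 + 3(196.6) = 589.9

370 kmol/h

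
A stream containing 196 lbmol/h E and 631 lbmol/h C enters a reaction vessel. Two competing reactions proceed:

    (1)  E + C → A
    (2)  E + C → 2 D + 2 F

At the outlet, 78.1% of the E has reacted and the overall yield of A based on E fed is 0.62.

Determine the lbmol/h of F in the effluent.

Yield of A: 1ξ₁ / 196 = 0.62 → ξ₁ = 121.5 lbmol/h.
Conversion of E: 1ξ₁ + 1ξ₂ = 0.781 × 196 = 153.1 → ξ₂ = 31.56 lbmol/h.
Outlet amounts (n = n₀ + Σ ν·ξ):
  E: 196 − 1(121.5) − 1(31.56) = 42.92
  C: 631 − 1(121.5) − 1(31.56) = 477.9
  A: 0 + 1(121.5) = 121.5
  D: 0 + 2(31.56) = 63.11
  F: 0 + 2(31.56) = 63.11

63.1 lbmol/h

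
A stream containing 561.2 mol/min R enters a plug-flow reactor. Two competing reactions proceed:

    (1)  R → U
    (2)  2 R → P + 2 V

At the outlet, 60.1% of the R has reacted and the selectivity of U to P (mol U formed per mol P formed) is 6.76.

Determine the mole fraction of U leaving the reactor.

Conversion of R: R consumed = 0.601 × 561.2 = 337.3 mol/min = 1ξ₁ + 2ξ₂.
Selectivity: 1ξ₁ / (1ξ₂) = 6.76 → ξ₁ = 6.76 ξ₂.
Substitute: (1·6.76 + 2) ξ₂ = 337.3 → ξ₂ = 38.5 mol/min, ξ₁ = 260.3 mol/min.
Outlet amounts (n = n₀ + Σ ν·ξ):
  R: 561.2 − 1(260.3) − 2(38.5) = 223.9
  U: 0 + 1(260.3) = 260.3
  P: 0 + 1(38.5) = 38.5
  V: 0 + 2(38.5) = 77
Total out = 599.7 mol/min; y_U = 260.3 / 599.7 = 0.434.

0.434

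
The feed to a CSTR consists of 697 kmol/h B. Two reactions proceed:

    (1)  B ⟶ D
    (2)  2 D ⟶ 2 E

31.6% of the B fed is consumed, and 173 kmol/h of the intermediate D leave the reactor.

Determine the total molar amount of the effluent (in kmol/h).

697 kmol/h

Conversion of B: B consumed = 1ξ₁ = 0.316 × 697 → ξ₁ = 220.3 kmol/h.
D balance: n_D = 0 + 1ξ₁ − 2ξ₂ = 173 → ξ₂ = (1·220.3 − 173)/2 = 23.63 kmol/h.
Outlet amounts (n = n₀ + Σ ν·ξ):
  B: 697 − 1(220.3) = 476.7
  D: 0 + 1(220.3) − 2(23.63) = 173
  E: 0 + 2(23.63) = 47.25
Total out = 476.7 + 173 + 47.25 = 697 kmol/h.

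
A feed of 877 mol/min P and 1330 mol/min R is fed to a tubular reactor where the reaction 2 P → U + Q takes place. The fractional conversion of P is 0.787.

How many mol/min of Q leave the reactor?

P reacted = 0.787 × 877 = 690.2 mol/min; ν_P = −2, so ξ = 690.2/2 = 345.1 mol/min.
Outlet amounts (n = n₀ + ν ξ):
  P: 877 − 2(345.1) = 186.8
  U: 0 + 1(345.1) = 345.1
  Q: 0 + 1(345.1) = 345.1
  R: 1330 (inert)

345 mol/min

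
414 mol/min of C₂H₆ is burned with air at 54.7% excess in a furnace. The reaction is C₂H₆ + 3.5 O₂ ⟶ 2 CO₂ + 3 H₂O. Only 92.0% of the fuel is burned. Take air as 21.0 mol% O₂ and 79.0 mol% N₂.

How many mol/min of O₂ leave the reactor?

Stoichiometric O₂ = 3.5 × 414 = 1449 mol/min; O₂ fed = 1449 × 1.547 = 2242 mol/min.
N₂ fed = 2242 × 79/21 = 8433 mol/min.
Fuel reacted = 0.92 × 414 → ξ = 380.9 mol/min.
Outlet (n = n₀ + ν ξ):
  C₂H₆: 414 − 1(380.9) = 33.12
  O₂: 2242 − 3.5(380.9) = 908.5
  N₂: 8433 (inert)
  CO₂: 0 + 2(380.9) = 761.8
  H₂O: 0 + 3(380.9) = 1143

909 mol/min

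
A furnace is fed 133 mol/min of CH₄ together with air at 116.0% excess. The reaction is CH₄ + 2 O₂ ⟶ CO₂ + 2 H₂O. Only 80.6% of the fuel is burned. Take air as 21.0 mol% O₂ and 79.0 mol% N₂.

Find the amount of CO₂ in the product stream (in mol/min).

107 mol/min

Stoichiometric O₂ = 2 × 133 = 266 mol/min; O₂ fed = 266 × 2.160 = 574.6 mol/min.
N₂ fed = 574.6 × 79/21 = 2161 mol/min.
Fuel reacted = 0.806 × 133 → ξ = 107.2 mol/min.
Outlet (n = n₀ + ν ξ):
  CH₄: 133 − 1(107.2) = 25.8
  O₂: 574.6 − 2(107.2) = 360.2
  N₂: 2161 (inert)
  CO₂: 0 + 1(107.2) = 107.2
  H₂O: 0 + 2(107.2) = 214.4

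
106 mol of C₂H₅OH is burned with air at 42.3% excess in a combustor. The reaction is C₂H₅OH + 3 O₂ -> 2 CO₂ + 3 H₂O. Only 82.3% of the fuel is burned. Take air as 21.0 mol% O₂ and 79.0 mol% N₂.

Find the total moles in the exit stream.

2350 mol

Stoichiometric O₂ = 3 × 106 = 318 mol; O₂ fed = 318 × 1.423 = 452.5 mol.
N₂ fed = 452.5 × 79/21 = 1702 mol.
Fuel reacted = 0.823 × 106 → ξ = 87.24 mol.
Outlet (n = n₀ + ν ξ):
  C₂H₅OH: 106 − 1(87.24) = 18.76
  O₂: 452.5 − 3(87.24) = 190.8
  N₂: 1702 (inert)
  CO₂: 0 + 2(87.24) = 174.5
  H₂O: 0 + 3(87.24) = 261.7
Total out = 18.76 + 190.8 + 1702 + 174.5 + 261.7 = 2348 mol.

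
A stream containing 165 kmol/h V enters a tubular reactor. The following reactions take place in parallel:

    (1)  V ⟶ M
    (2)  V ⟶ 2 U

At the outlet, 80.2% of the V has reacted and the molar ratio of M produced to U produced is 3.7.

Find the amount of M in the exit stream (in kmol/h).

117 kmol/h

Conversion of V: V consumed = 0.802 × 165 = 132.3 kmol/h = 1ξ₁ + 1ξ₂.
Selectivity: 1ξ₁ / (2ξ₂) = 3.7 → ξ₁ = 7.4 ξ₂.
Substitute: (1·7.4 + 1) ξ₂ = 132.3 → ξ₂ = 15.75 kmol/h, ξ₁ = 116.6 kmol/h.
Outlet amounts (n = n₀ + Σ ν·ξ):
  V: 165 − 1(116.6) − 1(15.75) = 32.67
  M: 0 + 1(116.6) = 116.6
  U: 0 + 2(15.75) = 31.51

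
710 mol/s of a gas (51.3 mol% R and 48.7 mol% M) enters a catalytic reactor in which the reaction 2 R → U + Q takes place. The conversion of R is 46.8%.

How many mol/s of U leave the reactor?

R reacted = 0.468 × 364.2 = 170.5 mol/s; ν_R = −2, so ξ = 170.5/2 = 85.23 mol/s.
Outlet amounts (n = n₀ + ν ξ):
  R: 364.2 − 2(85.23) = 193.8
  U: 0 + 1(85.23) = 85.23
  Q: 0 + 1(85.23) = 85.23
  M: 345.8 (inert)

85.2 mol/s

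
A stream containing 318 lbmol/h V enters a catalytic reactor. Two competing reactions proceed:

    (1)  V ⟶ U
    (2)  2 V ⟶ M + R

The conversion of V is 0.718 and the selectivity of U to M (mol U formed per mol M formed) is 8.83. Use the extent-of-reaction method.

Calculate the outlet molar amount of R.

21.1 lbmol/h

Conversion of V: V consumed = 0.718 × 318 = 228.3 lbmol/h = 1ξ₁ + 2ξ₂.
Selectivity: 1ξ₁ / (1ξ₂) = 8.83 → ξ₁ = 8.83 ξ₂.
Substitute: (1·8.83 + 2) ξ₂ = 228.3 → ξ₂ = 21.08 lbmol/h, ξ₁ = 186.2 lbmol/h.
Outlet amounts (n = n₀ + Σ ν·ξ):
  V: 318 − 1(186.2) − 2(21.08) = 89.68
  U: 0 + 1(186.2) = 186.2
  M: 0 + 1(21.08) = 21.08
  R: 0 + 1(21.08) = 21.08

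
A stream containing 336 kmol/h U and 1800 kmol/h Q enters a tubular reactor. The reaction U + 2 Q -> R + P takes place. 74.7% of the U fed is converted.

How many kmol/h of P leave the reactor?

251 kmol/h

U reacted = 0.747 × 336 = 251 kmol/h; ν_U = −1, so ξ = 251/1 = 251 kmol/h.
Outlet amounts (n = n₀ + ν ξ):
  U: 336 − 1(251) = 85.01
  Q: 1800 − 2(251) = 1298
  R: 0 + 1(251) = 251
  P: 0 + 1(251) = 251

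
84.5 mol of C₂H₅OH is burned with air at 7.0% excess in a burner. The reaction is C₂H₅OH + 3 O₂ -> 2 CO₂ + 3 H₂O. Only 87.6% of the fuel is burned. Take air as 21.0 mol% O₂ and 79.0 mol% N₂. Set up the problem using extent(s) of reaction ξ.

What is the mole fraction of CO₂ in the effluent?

Stoichiometric O₂ = 3 × 84.5 = 253.5 mol; O₂ fed = 253.5 × 1.070 = 271.2 mol.
N₂ fed = 271.2 × 79/21 = 1020 mol.
Fuel reacted = 0.876 × 84.5 → ξ = 74.02 mol.
Outlet (n = n₀ + ν ξ):
  C₂H₅OH: 84.5 − 1(74.02) = 10.48
  O₂: 271.2 − 3(74.02) = 49.18
  N₂: 1020 (inert)
  CO₂: 0 + 2(74.02) = 148
  H₂O: 0 + 3(74.02) = 222.1
Total out = 1450 mol; y_CO₂ = 148 / 1450 = 0.1021.

0.102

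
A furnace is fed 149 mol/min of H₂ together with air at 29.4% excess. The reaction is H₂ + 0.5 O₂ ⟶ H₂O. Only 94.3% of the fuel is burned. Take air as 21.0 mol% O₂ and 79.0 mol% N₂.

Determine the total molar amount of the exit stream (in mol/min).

538 mol/min

Stoichiometric O₂ = 0.5 × 149 = 74.5 mol/min; O₂ fed = 74.5 × 1.294 = 96.4 mol/min.
N₂ fed = 96.4 × 79/21 = 362.7 mol/min.
Fuel reacted = 0.943 × 149 → ξ = 140.5 mol/min.
Outlet (n = n₀ + ν ξ):
  H₂: 149 − 1(140.5) = 8.493
  O₂: 96.4 − 0.5(140.5) = 26.15
  N₂: 362.7 (inert)
  H₂O: 0 + 1(140.5) = 140.5
Total out = 8.493 + 26.15 + 362.7 + 140.5 = 537.8 mol/min.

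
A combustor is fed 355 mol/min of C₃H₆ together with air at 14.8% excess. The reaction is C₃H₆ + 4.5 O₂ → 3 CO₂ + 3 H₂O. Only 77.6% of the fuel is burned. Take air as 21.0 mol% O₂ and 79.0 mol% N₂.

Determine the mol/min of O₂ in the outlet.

594 mol/min

Stoichiometric O₂ = 4.5 × 355 = 1598 mol/min; O₂ fed = 1598 × 1.148 = 1834 mol/min.
N₂ fed = 1834 × 79/21 = 6899 mol/min.
Fuel reacted = 0.776 × 355 → ξ = 275.5 mol/min.
Outlet (n = n₀ + ν ξ):
  C₃H₆: 355 − 1(275.5) = 79.52
  O₂: 1834 − 4.5(275.5) = 594.3
  N₂: 6899 (inert)
  CO₂: 0 + 3(275.5) = 826.4
  H₂O: 0 + 3(275.5) = 826.4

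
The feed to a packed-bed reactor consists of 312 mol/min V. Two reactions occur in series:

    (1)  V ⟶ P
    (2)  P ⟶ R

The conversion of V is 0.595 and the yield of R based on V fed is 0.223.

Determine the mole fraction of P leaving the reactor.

0.372

Conversion of V: V consumed = 1ξ₁ = 0.595 × 312 → ξ₁ = 185.6 mol/min.
Yield of R: 1ξ₂ / 312 = 0.223 → ξ₂ = 69.58 mol/min.
Outlet amounts (n = n₀ + Σ ν·ξ):
  V: 312 − 1(185.6) = 126.4
  P: 0 + 1(185.6) − 1(69.58) = 116.1
  R: 0 + 1(69.58) = 69.58
Total out = 312 mol/min; y_P = 116.1 / 312 = 0.372.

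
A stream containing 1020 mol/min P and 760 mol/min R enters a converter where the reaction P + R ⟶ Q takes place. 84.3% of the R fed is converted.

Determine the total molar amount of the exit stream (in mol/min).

1140 mol/min

R reacted = 0.843 × 760 = 640.7 mol/min; ν_R = −1, so ξ = 640.7/1 = 640.7 mol/min.
Outlet amounts (n = n₀ + ν ξ):
  P: 1020 − 1(640.7) = 379.3
  R: 760 − 1(640.7) = 119.3
  Q: 0 + 1(640.7) = 640.7
Total out = 379.3 + 119.3 + 640.7 = 1139 mol/min.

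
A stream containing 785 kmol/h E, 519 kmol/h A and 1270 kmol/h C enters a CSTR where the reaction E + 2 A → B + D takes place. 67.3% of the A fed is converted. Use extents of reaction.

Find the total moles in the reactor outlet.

2400 kmol/h

A reacted = 0.673 × 519 = 349.3 kmol/h; ν_A = −2, so ξ = 349.3/2 = 174.6 kmol/h.
Outlet amounts (n = n₀ + ν ξ):
  E: 785 − 1(174.6) = 610.4
  A: 519 − 2(174.6) = 169.7
  B: 0 + 1(174.6) = 174.6
  D: 0 + 1(174.6) = 174.6
  C: 1270 (inert)
Total out = 610.4 + 169.7 + 174.6 + 174.6 + 1270 = 2399 kmol/h.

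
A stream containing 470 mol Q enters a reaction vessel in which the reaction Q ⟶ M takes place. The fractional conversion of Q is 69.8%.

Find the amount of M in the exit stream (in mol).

328 mol

Q reacted = 0.698 × 470 = 328.1 mol; ν_Q = −1, so ξ = 328.1/1 = 328.1 mol.
Outlet amounts (n = n₀ + ν ξ):
  Q: 470 − 1(328.1) = 141.9
  M: 0 + 1(328.1) = 328.1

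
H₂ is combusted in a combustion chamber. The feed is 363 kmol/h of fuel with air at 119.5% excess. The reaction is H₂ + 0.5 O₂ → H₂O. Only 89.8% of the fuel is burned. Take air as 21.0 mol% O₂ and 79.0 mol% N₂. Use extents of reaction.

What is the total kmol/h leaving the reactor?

2100 kmol/h

Stoichiometric O₂ = 0.5 × 363 = 181.5 kmol/h; O₂ fed = 181.5 × 2.195 = 398.4 kmol/h.
N₂ fed = 398.4 × 79/21 = 1499 kmol/h.
Fuel reacted = 0.898 × 363 → ξ = 326 kmol/h.
Outlet (n = n₀ + ν ξ):
  H₂: 363 − 1(326) = 37.03
  O₂: 398.4 − 0.5(326) = 235.4
  N₂: 1499 (inert)
  H₂O: 0 + 1(326) = 326
Total out = 37.03 + 235.4 + 1499 + 326 = 2097 kmol/h.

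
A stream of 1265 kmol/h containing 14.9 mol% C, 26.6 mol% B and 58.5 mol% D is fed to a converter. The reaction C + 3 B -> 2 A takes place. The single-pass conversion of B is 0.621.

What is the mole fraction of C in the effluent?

B reacted = 0.621 × 336.5 = 209 kmol/h; ν_B = −3, so ξ = 209/3 = 69.65 kmol/h.
Outlet amounts (n = n₀ + ν ξ):
  C: 188.5 − 1(69.65) = 118.8
  B: 336.5 − 3(69.65) = 127.5
  A: 0 + 2(69.65) = 139.3
  D: 740 (inert)
Total out = 1126 kmol/h; y_C = 118.8 / 1126 = 0.1056.

0.106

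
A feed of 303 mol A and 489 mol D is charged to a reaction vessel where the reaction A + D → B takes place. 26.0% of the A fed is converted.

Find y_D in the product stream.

0.575

A reacted = 0.26 × 303 = 78.78 mol; ν_A = −1, so ξ = 78.78/1 = 78.78 mol.
Outlet amounts (n = n₀ + ν ξ):
  A: 303 − 1(78.78) = 224.2
  D: 489 − 1(78.78) = 410.2
  B: 0 + 1(78.78) = 78.78
Total out = 713.2 mol; y_D = 410.2 / 713.2 = 0.5752.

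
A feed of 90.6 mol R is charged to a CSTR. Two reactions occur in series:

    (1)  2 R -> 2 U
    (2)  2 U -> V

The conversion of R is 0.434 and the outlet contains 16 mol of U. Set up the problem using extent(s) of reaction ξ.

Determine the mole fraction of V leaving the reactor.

Conversion of R: R consumed = 2ξ₁ = 0.434 × 90.6 → ξ₁ = 19.66 mol.
U balance: n_U = 0 + 2ξ₁ − 2ξ₂ = 16 → ξ₂ = (2·19.66 − 16)/2 = 11.66 mol.
Outlet amounts (n = n₀ + Σ ν·ξ):
  R: 90.6 − 2(19.66) = 51.28
  U: 0 + 2(19.66) − 2(11.66) = 16
  V: 0 + 1(11.66) = 11.66
Total out = 78.94 mol; y_V = 11.66 / 78.94 = 0.1477.

0.148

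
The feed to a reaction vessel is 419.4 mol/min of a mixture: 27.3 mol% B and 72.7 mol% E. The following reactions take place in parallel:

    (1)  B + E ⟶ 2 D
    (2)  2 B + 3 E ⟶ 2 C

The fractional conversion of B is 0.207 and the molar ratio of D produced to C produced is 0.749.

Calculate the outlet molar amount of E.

273 mol/min

Conversion of B: B consumed = 0.207 × 114.5 = 23.7 mol/min = 1ξ₁ + 2ξ₂.
Selectivity: 2ξ₁ / (2ξ₂) = 0.749 → ξ₁ = 0.749 ξ₂.
Substitute: (1·0.749 + 2) ξ₂ = 23.7 → ξ₂ = 8.622 mol/min, ξ₁ = 6.458 mol/min.
Outlet amounts (n = n₀ + Σ ν·ξ):
  B: 114.5 − 1(6.458) − 2(8.622) = 90.8
  E: 304.9 − 1(6.458) − 3(8.622) = 272.6
  D: 0 + 2(6.458) = 12.92
  C: 0 + 2(8.622) = 17.24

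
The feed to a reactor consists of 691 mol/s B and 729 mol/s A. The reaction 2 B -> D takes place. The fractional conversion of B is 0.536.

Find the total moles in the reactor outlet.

1230 mol/s

B reacted = 0.536 × 691 = 370.4 mol/s; ν_B = −2, so ξ = 370.4/2 = 185.2 mol/s.
Outlet amounts (n = n₀ + ν ξ):
  B: 691 − 2(185.2) = 320.6
  D: 0 + 1(185.2) = 185.2
  A: 729 (inert)
Total out = 320.6 + 185.2 + 729 = 1235 mol/s.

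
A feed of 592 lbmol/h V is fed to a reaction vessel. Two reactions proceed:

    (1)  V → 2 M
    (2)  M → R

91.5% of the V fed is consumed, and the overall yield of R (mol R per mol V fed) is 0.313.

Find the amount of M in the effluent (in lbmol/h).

898 lbmol/h

Conversion of V: V consumed = 1ξ₁ = 0.915 × 592 → ξ₁ = 541.7 lbmol/h.
Yield of R: 1ξ₂ / 592 = 0.313 → ξ₂ = 185.3 lbmol/h.
Outlet amounts (n = n₀ + Σ ν·ξ):
  V: 592 − 1(541.7) = 50.32
  M: 0 + 2(541.7) − 1(185.3) = 898.1
  R: 0 + 1(185.3) = 185.3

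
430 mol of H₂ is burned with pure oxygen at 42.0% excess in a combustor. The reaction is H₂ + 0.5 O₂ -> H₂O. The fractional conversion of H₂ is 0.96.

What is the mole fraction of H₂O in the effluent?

0.78

Stoichiometric O₂ = 0.5 × 430 = 215 mol; O₂ fed = 215 × 1.420 = 305.3 mol.
Fuel reacted = 0.96 × 430 → ξ = 412.8 mol.
Outlet (n = n₀ + ν ξ):
  H₂: 430 − 1(412.8) = 17.2
  O₂: 305.3 − 0.5(412.8) = 98.9
  H₂O: 0 + 1(412.8) = 412.8
Total out = 528.9 mol; y_H₂O = 412.8 / 528.9 = 0.7805.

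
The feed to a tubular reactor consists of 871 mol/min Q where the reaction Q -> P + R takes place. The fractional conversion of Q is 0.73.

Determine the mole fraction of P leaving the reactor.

Q reacted = 0.73 × 871 = 635.8 mol/min; ν_Q = −1, so ξ = 635.8/1 = 635.8 mol/min.
Outlet amounts (n = n₀ + ν ξ):
  Q: 871 − 1(635.8) = 235.2
  P: 0 + 1(635.8) = 635.8
  R: 0 + 1(635.8) = 635.8
Total out = 1507 mol/min; y_P = 635.8 / 1507 = 0.422.

0.422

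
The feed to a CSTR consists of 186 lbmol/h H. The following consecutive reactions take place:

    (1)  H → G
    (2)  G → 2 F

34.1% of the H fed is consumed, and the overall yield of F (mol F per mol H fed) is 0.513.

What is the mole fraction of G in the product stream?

0.0673

Conversion of H: H consumed = 1ξ₁ = 0.341 × 186 → ξ₁ = 63.43 lbmol/h.
Yield of F: 2ξ₂ / 186 = 0.513 → ξ₂ = 47.71 lbmol/h.
Outlet amounts (n = n₀ + Σ ν·ξ):
  H: 186 − 1(63.43) = 122.6
  G: 0 + 1(63.43) − 1(47.71) = 15.72
  F: 0 + 2(47.71) = 95.42
Total out = 233.7 lbmol/h; y_G = 15.72 / 233.7 = 0.06725.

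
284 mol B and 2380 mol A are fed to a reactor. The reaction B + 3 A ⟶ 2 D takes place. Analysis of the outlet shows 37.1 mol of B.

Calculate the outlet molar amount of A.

For B: n = n₀ − 1ξ → 37.1 = 284 − 1ξ, giving ξ = 246.9 mol.
Outlet amounts (n = n₀ + ν ξ):
  B: 284 − 1(246.9) = 37.1
  A: 2380 − 3(246.9) = 1639
  D: 0 + 2(246.9) = 493.8

1640 mol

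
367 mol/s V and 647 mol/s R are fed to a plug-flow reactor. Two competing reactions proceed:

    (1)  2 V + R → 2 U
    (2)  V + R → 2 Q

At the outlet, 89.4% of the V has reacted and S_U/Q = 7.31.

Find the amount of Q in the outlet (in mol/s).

42 mol/s

Conversion of V: V consumed = 0.894 × 367 = 328.1 mol/s = 2ξ₁ + 1ξ₂.
Selectivity: 2ξ₁ / (2ξ₂) = 7.31 → ξ₁ = 7.31 ξ₂.
Substitute: (2·7.31 + 1) ξ₂ = 328.1 → ξ₂ = 21 mol/s, ξ₁ = 153.5 mol/s.
Outlet amounts (n = n₀ + Σ ν·ξ):
  V: 367 − 2(153.5) − 1(21) = 38.9
  R: 647 − 1(153.5) − 1(21) = 472.4
  U: 0 + 2(153.5) = 307.1
  Q: 0 + 2(21) = 42.01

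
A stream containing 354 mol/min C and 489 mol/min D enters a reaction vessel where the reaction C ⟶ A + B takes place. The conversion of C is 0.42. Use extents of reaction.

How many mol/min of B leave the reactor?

C reacted = 0.42 × 354 = 148.7 mol/min; ν_C = −1, so ξ = 148.7/1 = 148.7 mol/min.
Outlet amounts (n = n₀ + ν ξ):
  C: 354 − 1(148.7) = 205.3
  A: 0 + 1(148.7) = 148.7
  B: 0 + 1(148.7) = 148.7
  D: 489 (inert)

149 mol/min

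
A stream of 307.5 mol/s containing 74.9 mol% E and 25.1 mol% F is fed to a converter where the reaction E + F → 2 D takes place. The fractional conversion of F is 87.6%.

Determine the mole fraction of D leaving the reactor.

0.44

F reacted = 0.876 × 77.18 = 67.61 mol/s; ν_F = −1, so ξ = 67.61/1 = 67.61 mol/s.
Outlet amounts (n = n₀ + ν ξ):
  E: 230.3 − 1(67.61) = 162.7
  F: 77.18 − 1(67.61) = 9.571
  D: 0 + 2(67.61) = 135.2
Total out = 307.5 mol/s; y_D = 135.2 / 307.5 = 0.4398.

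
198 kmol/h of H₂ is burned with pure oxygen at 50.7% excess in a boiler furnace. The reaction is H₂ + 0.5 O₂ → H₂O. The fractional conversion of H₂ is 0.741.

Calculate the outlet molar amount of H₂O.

Stoichiometric O₂ = 0.5 × 198 = 99 kmol/h; O₂ fed = 99 × 1.507 = 149.2 kmol/h.
Fuel reacted = 0.741 × 198 → ξ = 146.7 kmol/h.
Outlet (n = n₀ + ν ξ):
  H₂: 198 − 1(146.7) = 51.28
  O₂: 149.2 − 0.5(146.7) = 75.83
  H₂O: 0 + 1(146.7) = 146.7

147 kmol/h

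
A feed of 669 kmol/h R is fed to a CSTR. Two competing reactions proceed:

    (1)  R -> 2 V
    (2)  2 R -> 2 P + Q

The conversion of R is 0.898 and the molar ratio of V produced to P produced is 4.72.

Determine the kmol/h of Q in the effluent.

89.4 kmol/h

Conversion of R: R consumed = 0.898 × 669 = 600.8 kmol/h = 1ξ₁ + 2ξ₂.
Selectivity: 2ξ₁ / (2ξ₂) = 4.72 → ξ₁ = 4.72 ξ₂.
Substitute: (1·4.72 + 2) ξ₂ = 600.8 → ξ₂ = 89.4 kmol/h, ξ₁ = 422 kmol/h.
Outlet amounts (n = n₀ + Σ ν·ξ):
  R: 669 − 1(422) − 2(89.4) = 68.24
  V: 0 + 2(422) = 843.9
  P: 0 + 2(89.4) = 178.8
  Q: 0 + 1(89.4) = 89.4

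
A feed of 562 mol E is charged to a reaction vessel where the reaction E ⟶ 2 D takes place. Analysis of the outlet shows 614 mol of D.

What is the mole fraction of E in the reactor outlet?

0.293

For D: n = n₀ + 2ξ → 614 = 0 + 2ξ, giving ξ = 307 mol.
Outlet amounts (n = n₀ + ν ξ):
  E: 562 − 1(307) = 255
  D: 0 + 2(307) = 614
Total out = 869 mol; y_E = 255 / 869 = 0.2934.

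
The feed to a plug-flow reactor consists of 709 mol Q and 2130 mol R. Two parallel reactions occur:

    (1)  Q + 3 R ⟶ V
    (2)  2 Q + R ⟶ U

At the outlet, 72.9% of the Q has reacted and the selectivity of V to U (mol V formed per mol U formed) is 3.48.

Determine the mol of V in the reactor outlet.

Conversion of Q: Q consumed = 0.729 × 709 = 516.9 mol = 1ξ₁ + 2ξ₂.
Selectivity: 1ξ₁ / (1ξ₂) = 3.48 → ξ₁ = 3.48 ξ₂.
Substitute: (1·3.48 + 2) ξ₂ = 516.9 → ξ₂ = 94.32 mol, ξ₁ = 328.2 mol.
Outlet amounts (n = n₀ + Σ ν·ξ):
  Q: 709 − 1(328.2) − 2(94.32) = 192.1
  R: 2130 − 3(328.2) − 1(94.32) = 1051
  V: 0 + 1(328.2) = 328.2
  U: 0 + 1(94.32) = 94.32

328 mol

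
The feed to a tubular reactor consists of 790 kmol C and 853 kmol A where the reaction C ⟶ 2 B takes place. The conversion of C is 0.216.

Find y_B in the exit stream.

0.188

C reacted = 0.216 × 790 = 170.6 kmol; ν_C = −1, so ξ = 170.6/1 = 170.6 kmol.
Outlet amounts (n = n₀ + ν ξ):
  C: 790 − 1(170.6) = 619.4
  B: 0 + 2(170.6) = 341.3
  A: 853 (inert)
Total out = 1814 kmol; y_B = 341.3 / 1814 = 0.1882.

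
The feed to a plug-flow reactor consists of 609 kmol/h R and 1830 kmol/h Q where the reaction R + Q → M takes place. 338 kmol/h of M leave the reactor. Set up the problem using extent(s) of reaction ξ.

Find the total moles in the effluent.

2100 kmol/h

For M: n = n₀ + 1ξ → 338 = 0 + 1ξ, giving ξ = 338 kmol/h.
Outlet amounts (n = n₀ + ν ξ):
  R: 609 − 1(338) = 271
  Q: 1830 − 1(338) = 1492
  M: 0 + 1(338) = 338
Total out = 271 + 1492 + 338 = 2101 kmol/h.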